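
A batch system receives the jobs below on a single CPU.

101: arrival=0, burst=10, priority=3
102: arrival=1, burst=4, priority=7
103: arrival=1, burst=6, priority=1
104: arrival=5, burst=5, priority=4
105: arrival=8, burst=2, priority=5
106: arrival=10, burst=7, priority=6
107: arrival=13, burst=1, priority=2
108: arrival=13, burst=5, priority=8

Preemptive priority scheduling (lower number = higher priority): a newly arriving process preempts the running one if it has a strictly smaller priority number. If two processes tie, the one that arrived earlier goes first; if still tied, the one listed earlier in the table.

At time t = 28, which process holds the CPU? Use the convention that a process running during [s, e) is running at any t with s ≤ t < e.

106

Timeline: | 101 0-1 | 103 1-7 | 101 7-13 | 107 13-14 | 101 14-17 | 104 17-22 | 105 22-24 | 106 24-31 | 102 31-35 | 108 35-40 |
Completion: 101=17  102=35  103=7  104=22  105=24  106=31  107=14  108=40
Turnaround (C−A): 101=17  102=34  103=6  104=17  105=16  106=21  107=1  108=27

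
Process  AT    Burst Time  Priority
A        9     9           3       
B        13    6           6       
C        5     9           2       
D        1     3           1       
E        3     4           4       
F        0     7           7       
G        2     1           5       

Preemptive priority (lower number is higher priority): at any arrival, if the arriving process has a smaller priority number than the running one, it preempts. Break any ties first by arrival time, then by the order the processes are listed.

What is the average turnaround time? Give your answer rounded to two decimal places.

19.00

Gantt: | F 0-1 | D 1-4 | E 4-5 | C 5-14 | A 14-23 | E 23-26 | G 26-27 | B 27-33 | F 33-39 |
Completion: A=23  B=33  C=14  D=4  E=26  F=39  G=27
Turnaround (C−A): A=14  B=20  C=9  D=3  E=23  F=39  G=25
Turnaround times: A=14, B=20, C=9, D=3, E=23, F=39, G=25
Average turnaround = (14+20+9+3+23+39+25) / 7 = 133/7 = 19.00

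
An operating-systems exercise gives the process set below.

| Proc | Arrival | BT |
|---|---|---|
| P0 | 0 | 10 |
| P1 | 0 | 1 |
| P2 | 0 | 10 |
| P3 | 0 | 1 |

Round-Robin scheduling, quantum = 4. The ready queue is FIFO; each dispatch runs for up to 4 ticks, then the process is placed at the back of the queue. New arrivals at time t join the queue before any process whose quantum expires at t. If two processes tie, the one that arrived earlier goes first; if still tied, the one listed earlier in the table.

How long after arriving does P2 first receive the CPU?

5

Gantt: | P0 0-4 | P1 4-5 | P2 5-9 | P3 9-10 | P0 10-14 | P2 14-18 | P0 18-20 | P2 20-22 |
Completion: P0=20  P1=5  P2=22  P3=10
Response(P2) = first start − arrival = 5 − 0 = 5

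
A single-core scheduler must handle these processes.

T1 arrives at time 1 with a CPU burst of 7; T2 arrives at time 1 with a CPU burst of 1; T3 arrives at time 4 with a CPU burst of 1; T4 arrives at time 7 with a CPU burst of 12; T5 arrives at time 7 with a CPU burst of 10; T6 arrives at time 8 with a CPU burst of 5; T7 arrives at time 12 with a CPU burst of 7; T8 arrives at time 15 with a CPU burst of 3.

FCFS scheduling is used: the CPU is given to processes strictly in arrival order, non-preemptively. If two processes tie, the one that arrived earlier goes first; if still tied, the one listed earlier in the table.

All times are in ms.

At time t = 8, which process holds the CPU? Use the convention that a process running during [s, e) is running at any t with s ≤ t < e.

T2

Schedule: | idle 0-1 | T1 1-8 | T2 8-9 | T3 9-10 | T4 10-22 | T5 22-32 | T6 32-37 | T7 37-44 | T8 44-47 |
Completion: T1=8  T2=9  T3=10  T4=22  T5=32  T6=37  T7=44  T8=47
Turnaround (C−A): T1=7  T2=8  T3=6  T4=15  T5=25  T6=29  T7=32  T8=32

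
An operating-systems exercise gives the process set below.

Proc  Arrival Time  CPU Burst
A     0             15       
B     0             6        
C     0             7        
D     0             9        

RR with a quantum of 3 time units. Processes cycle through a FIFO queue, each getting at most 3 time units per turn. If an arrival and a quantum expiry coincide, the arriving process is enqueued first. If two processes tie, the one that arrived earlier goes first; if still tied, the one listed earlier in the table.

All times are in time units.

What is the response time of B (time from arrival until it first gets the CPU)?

Timeline: | A 0-3 | B 3-6 | C 6-9 | D 9-12 | A 12-15 | B 15-18 | C 18-21 | D 21-24 | A 24-27 | C 27-28 | D 28-31 | A 31-37 |
Completion: A=37  B=18  C=28  D=31
Response(B) = first start − arrival = 3 − 0 = 3

3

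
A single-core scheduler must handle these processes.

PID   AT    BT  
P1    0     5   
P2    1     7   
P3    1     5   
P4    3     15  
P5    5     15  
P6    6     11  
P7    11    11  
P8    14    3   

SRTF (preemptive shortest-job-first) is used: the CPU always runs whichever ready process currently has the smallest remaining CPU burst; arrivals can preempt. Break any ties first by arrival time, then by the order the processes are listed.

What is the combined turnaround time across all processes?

Schedule: | P1 0-5 | P3 5-10 | P2 10-17 | P8 17-20 | P6 20-31 | P7 31-42 | P4 42-57 | P5 57-72 |
Completion: P1=5  P2=17  P3=10  P4=57  P5=72  P6=31  P7=42  P8=20
Turnaround = completion − arrival: P1=5, P2=16, P3=9, P4=54, P5=67, P6=25, P7=31, P8=6
Total turnaround = 5 + 16 + 9 + 54 + 67 + 25 + 31 + 6 = 213

213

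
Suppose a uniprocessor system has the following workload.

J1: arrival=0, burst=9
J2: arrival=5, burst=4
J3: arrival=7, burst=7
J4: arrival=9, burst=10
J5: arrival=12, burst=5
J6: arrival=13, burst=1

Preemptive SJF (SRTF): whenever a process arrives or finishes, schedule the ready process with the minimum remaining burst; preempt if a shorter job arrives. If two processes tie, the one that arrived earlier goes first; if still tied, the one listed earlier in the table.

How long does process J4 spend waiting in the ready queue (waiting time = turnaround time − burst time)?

17

Timeline: | J1 0-9 | J2 9-13 | J6 13-14 | J5 14-19 | J3 19-26 | J4 26-36 |
Completion: J1=9  J2=13  J3=26  J4=36  J5=19  J6=14
Waiting(J4) = turnaround − burst = 27 − 10 = 17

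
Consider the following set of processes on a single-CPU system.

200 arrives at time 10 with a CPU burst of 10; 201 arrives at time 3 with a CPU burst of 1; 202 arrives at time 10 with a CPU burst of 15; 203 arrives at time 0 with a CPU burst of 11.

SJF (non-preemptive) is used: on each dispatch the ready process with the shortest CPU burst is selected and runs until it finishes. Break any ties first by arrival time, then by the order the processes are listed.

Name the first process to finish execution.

203

Timeline: | 203 0-11 | 201 11-12 | 200 12-22 | 202 22-37 |
Completion: 200=22  201=12  202=37  203=11
Turnaround (C−A): 200=12  201=9  202=27  203=11
Finish order: 203 → 201 → 200 → 202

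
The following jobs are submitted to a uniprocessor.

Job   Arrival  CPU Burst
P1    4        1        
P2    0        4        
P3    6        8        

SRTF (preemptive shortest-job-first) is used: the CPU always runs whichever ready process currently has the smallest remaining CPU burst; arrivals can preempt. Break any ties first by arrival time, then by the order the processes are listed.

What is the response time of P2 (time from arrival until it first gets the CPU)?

Schedule: | P2 0-4 | P1 4-5 | idle 5-6 | P3 6-14 |
Completion: P1=5  P2=4  P3=14
Turnaround (C−A): P1=1  P2=4  P3=8
Response(P2) = first start − arrival = 0 − 0 = 0

0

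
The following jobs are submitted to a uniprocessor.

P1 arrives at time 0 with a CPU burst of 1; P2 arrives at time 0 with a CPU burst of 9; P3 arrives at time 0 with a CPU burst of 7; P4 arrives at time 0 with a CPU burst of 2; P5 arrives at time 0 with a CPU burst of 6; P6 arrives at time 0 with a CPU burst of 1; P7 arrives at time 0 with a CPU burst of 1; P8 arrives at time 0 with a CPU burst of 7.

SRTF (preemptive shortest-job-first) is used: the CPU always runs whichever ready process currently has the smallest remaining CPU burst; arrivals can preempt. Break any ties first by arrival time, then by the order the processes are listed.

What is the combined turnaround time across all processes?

Timeline: | P1 0-1 | P6 1-2 | P7 2-3 | P4 3-5 | P5 5-11 | P3 11-18 | P8 18-25 | P2 25-34 |
Completion: P1=1  P2=34  P3=18  P4=5  P5=11  P6=2  P7=3  P8=25
Turnaround (C−A): P1=1  P2=34  P3=18  P4=5  P5=11  P6=2  P7=3  P8=25
Turnaround = completion − arrival: P1=1, P2=34, P3=18, P4=5, P5=11, P6=2, P7=3, P8=25
Total turnaround = 1 + 34 + 18 + 5 + 11 + 2 + 3 + 25 = 99

99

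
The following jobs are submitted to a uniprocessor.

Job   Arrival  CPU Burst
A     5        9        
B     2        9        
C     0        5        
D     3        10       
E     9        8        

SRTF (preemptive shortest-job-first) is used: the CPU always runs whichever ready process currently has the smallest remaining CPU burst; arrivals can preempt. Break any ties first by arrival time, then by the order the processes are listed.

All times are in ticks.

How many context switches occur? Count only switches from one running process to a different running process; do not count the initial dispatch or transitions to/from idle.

Gantt: | C 0-5 | B 5-14 | E 14-22 | A 22-31 | D 31-41 |
Completion: A=31  B=14  C=5  D=41  E=22
Turnaround (C−A): A=26  B=12  C=5  D=38  E=13

4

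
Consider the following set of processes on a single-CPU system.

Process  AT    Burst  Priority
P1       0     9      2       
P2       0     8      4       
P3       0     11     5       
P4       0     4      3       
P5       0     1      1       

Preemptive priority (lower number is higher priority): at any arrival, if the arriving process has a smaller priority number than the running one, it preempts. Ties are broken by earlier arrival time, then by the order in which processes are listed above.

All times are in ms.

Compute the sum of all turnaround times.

Gantt: | P5 0-1 | P1 1-10 | P4 10-14 | P2 14-22 | P3 22-33 |
Completion: P1=10  P2=22  P3=33  P4=14  P5=1
Turnaround (C−A): P1=10  P2=22  P3=33  P4=14  P5=1
Turnaround = completion − arrival: P1=10, P2=22, P3=33, P4=14, P5=1
Total turnaround = 10 + 22 + 33 + 14 + 1 = 80

80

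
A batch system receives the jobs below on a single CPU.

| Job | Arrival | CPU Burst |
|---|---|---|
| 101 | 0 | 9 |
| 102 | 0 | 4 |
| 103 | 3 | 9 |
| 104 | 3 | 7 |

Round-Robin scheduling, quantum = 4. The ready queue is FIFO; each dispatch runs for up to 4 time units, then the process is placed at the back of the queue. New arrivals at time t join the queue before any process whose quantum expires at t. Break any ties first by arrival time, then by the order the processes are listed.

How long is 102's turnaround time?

Timeline: | 101 0-4 | 102 4-8 | 103 8-12 | 104 12-16 | 101 16-20 | 103 20-24 | 104 24-27 | 101 27-28 | 103 28-29 |
Completion: 101=28  102=8  103=29  104=27
Turnaround(102) = completion − arrival = 8 − 0 = 8

8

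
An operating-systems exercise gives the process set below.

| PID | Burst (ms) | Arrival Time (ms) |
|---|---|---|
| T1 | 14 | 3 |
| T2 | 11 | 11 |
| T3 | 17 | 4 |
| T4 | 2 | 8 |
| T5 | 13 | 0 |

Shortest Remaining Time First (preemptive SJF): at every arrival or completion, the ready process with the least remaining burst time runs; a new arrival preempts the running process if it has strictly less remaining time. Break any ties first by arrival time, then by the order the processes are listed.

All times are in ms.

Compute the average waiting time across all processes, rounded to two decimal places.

Gantt: | T5 0-8 | T4 8-10 | T5 10-15 | T2 15-26 | T1 26-40 | T3 40-57 |
Completion: T1=40  T2=26  T3=57  T4=10  T5=15
Turnaround (C−A): T1=37  T2=15  T3=53  T4=2  T5=15
Waiting times: T1=23, T2=4, T3=36, T4=0, T5=2
Average waiting = (23+4+36+0+2) / 5 = 65/5 = 13.00

13.00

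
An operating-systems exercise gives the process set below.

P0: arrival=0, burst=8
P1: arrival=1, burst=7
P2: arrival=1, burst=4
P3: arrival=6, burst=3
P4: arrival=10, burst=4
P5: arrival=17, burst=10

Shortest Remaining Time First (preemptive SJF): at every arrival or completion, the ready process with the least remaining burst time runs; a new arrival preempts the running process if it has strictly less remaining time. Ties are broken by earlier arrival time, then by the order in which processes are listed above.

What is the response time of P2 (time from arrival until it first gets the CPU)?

Schedule: | P0 0-1 | P2 1-5 | P0 5-6 | P3 6-9 | P0 9-10 | P4 10-14 | P0 14-19 | P1 19-26 | P5 26-36 |
Completion: P0=19  P1=26  P2=5  P3=9  P4=14  P5=36
Response(P2) = first start − arrival = 1 − 1 = 0

0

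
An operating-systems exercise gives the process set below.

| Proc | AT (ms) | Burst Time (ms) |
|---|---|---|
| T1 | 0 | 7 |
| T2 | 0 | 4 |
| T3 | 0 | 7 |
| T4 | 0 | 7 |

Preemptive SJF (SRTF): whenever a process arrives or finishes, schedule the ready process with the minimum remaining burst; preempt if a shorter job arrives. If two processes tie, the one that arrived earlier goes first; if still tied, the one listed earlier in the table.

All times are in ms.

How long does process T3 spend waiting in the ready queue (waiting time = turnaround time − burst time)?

11

Gantt: | T2 0-4 | T1 4-11 | T3 11-18 | T4 18-25 |
Completion: T1=11  T2=4  T3=18  T4=25
Turnaround (C−A): T1=11  T2=4  T3=18  T4=25
Waiting(T3) = turnaround − burst = 18 − 7 = 11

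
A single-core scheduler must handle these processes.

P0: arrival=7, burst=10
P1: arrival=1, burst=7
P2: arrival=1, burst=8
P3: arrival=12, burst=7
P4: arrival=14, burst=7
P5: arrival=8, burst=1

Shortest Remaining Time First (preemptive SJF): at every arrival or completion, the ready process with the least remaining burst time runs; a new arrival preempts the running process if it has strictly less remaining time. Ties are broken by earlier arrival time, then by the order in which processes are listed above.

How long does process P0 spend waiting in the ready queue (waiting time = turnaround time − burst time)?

Gantt: | idle 0-1 | P1 1-8 | P5 8-9 | P2 9-17 | P3 17-24 | P4 24-31 | P0 31-41 |
Completion: P0=41  P1=8  P2=17  P3=24  P4=31  P5=9
Waiting(P0) = turnaround − burst = 34 − 10 = 24

24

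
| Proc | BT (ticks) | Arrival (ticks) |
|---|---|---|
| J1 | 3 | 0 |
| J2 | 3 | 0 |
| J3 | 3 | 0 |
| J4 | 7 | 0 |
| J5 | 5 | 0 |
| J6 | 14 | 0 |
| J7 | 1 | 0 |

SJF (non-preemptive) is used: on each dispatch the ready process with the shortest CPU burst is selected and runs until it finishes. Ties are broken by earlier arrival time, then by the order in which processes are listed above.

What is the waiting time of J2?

4

Timeline: | J7 0-1 | J1 1-4 | J2 4-7 | J3 7-10 | J5 10-15 | J4 15-22 | J6 22-36 |
Completion: J1=4  J2=7  J3=10  J4=22  J5=15  J6=36  J7=1
Turnaround (C−A): J1=4  J2=7  J3=10  J4=22  J5=15  J6=36  J7=1
Waiting(J2) = turnaround − burst = 7 − 3 = 4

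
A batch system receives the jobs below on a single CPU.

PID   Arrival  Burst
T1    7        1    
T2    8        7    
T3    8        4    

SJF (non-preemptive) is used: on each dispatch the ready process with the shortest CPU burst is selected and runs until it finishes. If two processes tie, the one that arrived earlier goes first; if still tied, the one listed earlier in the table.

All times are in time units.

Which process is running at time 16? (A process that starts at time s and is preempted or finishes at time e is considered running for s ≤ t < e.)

Schedule: | idle 0-7 | T1 7-8 | T3 8-12 | T2 12-19 |
Completion: T1=8  T2=19  T3=12

T2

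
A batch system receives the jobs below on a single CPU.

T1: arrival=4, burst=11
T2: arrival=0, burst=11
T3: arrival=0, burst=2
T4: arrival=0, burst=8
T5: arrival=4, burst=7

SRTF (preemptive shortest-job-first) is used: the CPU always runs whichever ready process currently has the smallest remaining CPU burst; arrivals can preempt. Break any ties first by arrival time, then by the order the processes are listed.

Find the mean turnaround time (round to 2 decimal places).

Gantt: | T3 0-2 | T4 2-10 | T5 10-17 | T2 17-28 | T1 28-39 |
Completion: T1=39  T2=28  T3=2  T4=10  T5=17
Turnaround (C−A): T1=35  T2=28  T3=2  T4=10  T5=13
Turnaround times: T1=35, T2=28, T3=2, T4=10, T5=13
Average turnaround = (35+28+2+10+13) / 5 = 88/5 = 17.60

17.60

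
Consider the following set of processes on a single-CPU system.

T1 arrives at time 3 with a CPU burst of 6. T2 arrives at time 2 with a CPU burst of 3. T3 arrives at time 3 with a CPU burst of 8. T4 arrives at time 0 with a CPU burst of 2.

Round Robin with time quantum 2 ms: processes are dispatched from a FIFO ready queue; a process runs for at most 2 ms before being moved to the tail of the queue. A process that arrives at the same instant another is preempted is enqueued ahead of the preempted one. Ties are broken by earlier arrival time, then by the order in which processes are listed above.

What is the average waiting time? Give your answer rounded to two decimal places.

Schedule: | T4 0-2 | T2 2-4 | T1 4-6 | T3 6-8 | T2 8-9 | T1 9-11 | T3 11-13 | T1 13-15 | T3 15-19 |
Completion: T1=15  T2=9  T3=19  T4=2
Turnaround (C−A): T1=12  T2=7  T3=16  T4=2
Waiting times: T1=6, T2=4, T3=8, T4=0
Average waiting = (6+4+8+0) / 4 = 18/4 = 4.50

4.50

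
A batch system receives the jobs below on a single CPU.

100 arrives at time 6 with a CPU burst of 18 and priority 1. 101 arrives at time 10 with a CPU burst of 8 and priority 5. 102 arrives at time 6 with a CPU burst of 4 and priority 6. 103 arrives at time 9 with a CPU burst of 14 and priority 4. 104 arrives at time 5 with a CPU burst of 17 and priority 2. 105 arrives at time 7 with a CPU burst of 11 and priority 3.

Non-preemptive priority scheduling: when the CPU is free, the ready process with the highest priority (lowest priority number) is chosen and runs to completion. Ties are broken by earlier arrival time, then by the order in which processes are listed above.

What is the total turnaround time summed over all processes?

285

Gantt: | idle 0-5 | 104 5-22 | 100 22-40 | 105 40-51 | 103 51-65 | 101 65-73 | 102 73-77 |
Completion: 100=40  101=73  102=77  103=65  104=22  105=51
Turnaround (C−A): 100=34  101=63  102=71  103=56  104=17  105=44
Turnaround = completion − arrival: 100=34, 101=63, 102=71, 103=56, 104=17, 105=44
Total turnaround = 34 + 63 + 71 + 56 + 17 + 44 = 285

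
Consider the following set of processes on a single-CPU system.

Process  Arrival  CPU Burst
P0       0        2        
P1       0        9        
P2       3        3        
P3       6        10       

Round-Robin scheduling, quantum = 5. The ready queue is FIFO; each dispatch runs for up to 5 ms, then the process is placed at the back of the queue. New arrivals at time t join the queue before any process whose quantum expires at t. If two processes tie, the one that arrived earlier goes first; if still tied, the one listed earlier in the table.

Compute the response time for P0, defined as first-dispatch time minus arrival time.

0

Schedule: | P0 0-2 | P1 2-7 | P2 7-10 | P3 10-15 | P1 15-19 | P3 19-24 |
Completion: P0=2  P1=19  P2=10  P3=24
Turnaround (C−A): P0=2  P1=19  P2=7  P3=18
Response(P0) = first start − arrival = 0 − 0 = 0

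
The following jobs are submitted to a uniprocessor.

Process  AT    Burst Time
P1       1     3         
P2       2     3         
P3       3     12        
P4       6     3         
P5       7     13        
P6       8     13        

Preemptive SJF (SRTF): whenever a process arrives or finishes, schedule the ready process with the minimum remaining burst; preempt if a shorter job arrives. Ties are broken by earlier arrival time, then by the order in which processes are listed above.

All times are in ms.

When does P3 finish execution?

22

Schedule: | idle 0-1 | P1 1-4 | P2 4-7 | P4 7-10 | P3 10-22 | P5 22-35 | P6 35-48 |
Completion: P1=4  P2=7  P3=22  P4=10  P5=35  P6=48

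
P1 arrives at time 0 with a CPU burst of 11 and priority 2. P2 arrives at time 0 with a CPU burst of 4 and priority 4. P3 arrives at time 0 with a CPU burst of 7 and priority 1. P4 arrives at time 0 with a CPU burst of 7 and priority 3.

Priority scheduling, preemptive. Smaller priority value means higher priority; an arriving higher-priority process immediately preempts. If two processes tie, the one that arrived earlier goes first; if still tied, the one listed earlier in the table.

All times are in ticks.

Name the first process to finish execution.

Gantt: | P3 0-7 | P1 7-18 | P4 18-25 | P2 25-29 |
Completion: P1=18  P2=29  P3=7  P4=25
Turnaround (C−A): P1=18  P2=29  P3=7  P4=25
Finish order: P3 → P1 → P4 → P2

P3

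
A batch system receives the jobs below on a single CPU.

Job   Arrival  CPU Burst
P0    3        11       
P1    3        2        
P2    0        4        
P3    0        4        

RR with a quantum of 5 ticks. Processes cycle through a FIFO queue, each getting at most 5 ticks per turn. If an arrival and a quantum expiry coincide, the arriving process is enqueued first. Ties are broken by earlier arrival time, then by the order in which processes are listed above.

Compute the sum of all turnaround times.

Timeline: | P2 0-4 | P3 4-8 | P0 8-13 | P1 13-15 | P0 15-21 |
Completion: P0=21  P1=15  P2=4  P3=8
Turnaround (C−A): P0=18  P1=12  P2=4  P3=8
Turnaround = completion − arrival: P0=18, P1=12, P2=4, P3=8
Total turnaround = 18 + 12 + 4 + 8 = 42

42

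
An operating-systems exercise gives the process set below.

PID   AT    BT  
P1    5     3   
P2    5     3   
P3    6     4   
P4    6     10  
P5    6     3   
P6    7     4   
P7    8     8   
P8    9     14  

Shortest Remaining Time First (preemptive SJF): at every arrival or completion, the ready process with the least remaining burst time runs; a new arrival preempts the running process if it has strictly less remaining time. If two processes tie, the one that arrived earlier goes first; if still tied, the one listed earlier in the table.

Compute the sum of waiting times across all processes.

Schedule: | idle 0-5 | P1 5-8 | P2 8-11 | P5 11-14 | P3 14-18 | P6 18-22 | P7 22-30 | P4 30-40 | P8 40-54 |
Completion: P1=8  P2=11  P3=18  P4=40  P5=14  P6=22  P7=30  P8=54
Waiting = turnaround − burst: P1=0, P2=3, P3=8, P4=24, P5=5, P6=11, P7=14, P8=31
Total waiting = 0 + 3 + 8 + 24 + 5 + 11 + 14 + 31 = 96

96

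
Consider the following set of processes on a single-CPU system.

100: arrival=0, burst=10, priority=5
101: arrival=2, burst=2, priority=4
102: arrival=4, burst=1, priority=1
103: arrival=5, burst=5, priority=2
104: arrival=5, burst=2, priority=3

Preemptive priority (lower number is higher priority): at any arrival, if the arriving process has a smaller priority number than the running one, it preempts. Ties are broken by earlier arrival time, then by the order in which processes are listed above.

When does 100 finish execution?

20

Timeline: | 100 0-2 | 101 2-4 | 102 4-5 | 103 5-10 | 104 10-12 | 100 12-20 |
Completion: 100=20  101=4  102=5  103=10  104=12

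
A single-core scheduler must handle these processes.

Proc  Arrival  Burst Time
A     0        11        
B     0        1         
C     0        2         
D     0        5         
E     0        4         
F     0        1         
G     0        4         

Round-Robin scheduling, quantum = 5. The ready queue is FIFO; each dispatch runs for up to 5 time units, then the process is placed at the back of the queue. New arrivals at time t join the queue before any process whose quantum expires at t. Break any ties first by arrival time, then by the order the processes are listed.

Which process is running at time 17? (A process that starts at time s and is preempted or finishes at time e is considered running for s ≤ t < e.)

F

Timeline: | A 0-5 | B 5-6 | C 6-8 | D 8-13 | E 13-17 | F 17-18 | G 18-22 | A 22-28 |
Completion: A=28  B=6  C=8  D=13  E=17  F=18  G=22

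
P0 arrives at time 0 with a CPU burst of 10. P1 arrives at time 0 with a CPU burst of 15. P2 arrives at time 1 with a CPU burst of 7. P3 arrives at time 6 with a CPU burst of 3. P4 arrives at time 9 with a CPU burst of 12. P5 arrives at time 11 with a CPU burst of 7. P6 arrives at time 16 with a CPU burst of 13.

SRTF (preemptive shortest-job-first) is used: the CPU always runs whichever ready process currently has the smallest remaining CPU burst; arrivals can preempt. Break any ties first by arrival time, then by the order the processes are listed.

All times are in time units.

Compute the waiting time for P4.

Gantt: | P0 0-1 | P2 1-8 | P3 8-11 | P5 11-18 | P0 18-27 | P4 27-39 | P6 39-52 | P1 52-67 |
Completion: P0=27  P1=67  P2=8  P3=11  P4=39  P5=18  P6=52
Turnaround (C−A): P0=27  P1=67  P2=7  P3=5  P4=30  P5=7  P6=36
Waiting(P4) = turnaround − burst = 30 − 12 = 18

18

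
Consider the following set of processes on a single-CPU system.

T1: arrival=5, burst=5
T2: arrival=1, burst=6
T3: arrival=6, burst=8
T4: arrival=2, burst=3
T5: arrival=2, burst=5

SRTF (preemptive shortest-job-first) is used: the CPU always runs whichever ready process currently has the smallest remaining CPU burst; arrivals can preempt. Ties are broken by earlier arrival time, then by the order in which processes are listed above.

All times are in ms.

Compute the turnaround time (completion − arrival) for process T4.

3

Schedule: | idle 0-1 | T2 1-2 | T4 2-5 | T2 5-10 | T5 10-15 | T1 15-20 | T3 20-28 |
Completion: T1=20  T2=10  T3=28  T4=5  T5=15
Turnaround (C−A): T1=15  T2=9  T3=22  T4=3  T5=13
Turnaround(T4) = completion − arrival = 5 − 2 = 3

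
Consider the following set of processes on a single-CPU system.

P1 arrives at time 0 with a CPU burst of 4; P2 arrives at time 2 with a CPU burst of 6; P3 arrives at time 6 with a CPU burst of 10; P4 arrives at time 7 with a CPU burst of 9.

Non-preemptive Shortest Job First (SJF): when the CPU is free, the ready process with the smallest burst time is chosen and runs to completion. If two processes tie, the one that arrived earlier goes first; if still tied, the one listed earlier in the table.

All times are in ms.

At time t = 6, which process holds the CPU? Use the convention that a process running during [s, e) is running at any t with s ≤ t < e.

Schedule: | P1 0-4 | P2 4-10 | P4 10-19 | P3 19-29 |
Completion: P1=4  P2=10  P3=29  P4=19
Turnaround (C−A): P1=4  P2=8  P3=23  P4=12

P2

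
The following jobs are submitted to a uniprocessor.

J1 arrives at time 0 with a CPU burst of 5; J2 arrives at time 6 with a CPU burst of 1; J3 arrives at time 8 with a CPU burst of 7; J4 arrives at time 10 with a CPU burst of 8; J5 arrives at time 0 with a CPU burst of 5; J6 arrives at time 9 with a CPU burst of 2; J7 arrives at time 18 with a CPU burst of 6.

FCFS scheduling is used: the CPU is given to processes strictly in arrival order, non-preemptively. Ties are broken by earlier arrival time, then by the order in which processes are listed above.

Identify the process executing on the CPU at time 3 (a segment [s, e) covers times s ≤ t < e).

Timeline: | J1 0-5 | J5 5-10 | J2 10-11 | J3 11-18 | J6 18-20 | J4 20-28 | J7 28-34 |
Completion: J1=5  J2=11  J3=18  J4=28  J5=10  J6=20  J7=34

J1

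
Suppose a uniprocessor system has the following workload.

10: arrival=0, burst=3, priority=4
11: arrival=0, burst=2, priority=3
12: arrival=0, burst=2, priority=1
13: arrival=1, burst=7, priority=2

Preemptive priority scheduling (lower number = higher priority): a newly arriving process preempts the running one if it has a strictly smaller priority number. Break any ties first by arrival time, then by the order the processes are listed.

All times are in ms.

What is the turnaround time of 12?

Timeline: | 12 0-2 | 13 2-9 | 11 9-11 | 10 11-14 |
Completion: 10=14  11=11  12=2  13=9
Turnaround(12) = completion − arrival = 2 − 0 = 2

2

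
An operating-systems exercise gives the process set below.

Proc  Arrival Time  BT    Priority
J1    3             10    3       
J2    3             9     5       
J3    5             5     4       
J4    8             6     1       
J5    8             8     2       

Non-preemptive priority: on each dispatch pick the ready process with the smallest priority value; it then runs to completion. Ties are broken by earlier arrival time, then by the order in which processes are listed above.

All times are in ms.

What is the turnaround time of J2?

Schedule: | idle 0-3 | J1 3-13 | J4 13-19 | J5 19-27 | J3 27-32 | J2 32-41 |
Completion: J1=13  J2=41  J3=32  J4=19  J5=27
Turnaround (C−A): J1=10  J2=38  J3=27  J4=11  J5=19
Turnaround(J2) = completion − arrival = 41 − 3 = 38

38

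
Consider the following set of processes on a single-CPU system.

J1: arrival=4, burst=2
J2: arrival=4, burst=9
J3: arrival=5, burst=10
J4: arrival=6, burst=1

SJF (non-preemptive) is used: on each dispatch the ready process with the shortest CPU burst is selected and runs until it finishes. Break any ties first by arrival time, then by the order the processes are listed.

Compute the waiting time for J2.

Schedule: | idle 0-4 | J1 4-6 | J4 6-7 | J2 7-16 | J3 16-26 |
Completion: J1=6  J2=16  J3=26  J4=7
Waiting(J2) = turnaround − burst = 12 − 9 = 3

3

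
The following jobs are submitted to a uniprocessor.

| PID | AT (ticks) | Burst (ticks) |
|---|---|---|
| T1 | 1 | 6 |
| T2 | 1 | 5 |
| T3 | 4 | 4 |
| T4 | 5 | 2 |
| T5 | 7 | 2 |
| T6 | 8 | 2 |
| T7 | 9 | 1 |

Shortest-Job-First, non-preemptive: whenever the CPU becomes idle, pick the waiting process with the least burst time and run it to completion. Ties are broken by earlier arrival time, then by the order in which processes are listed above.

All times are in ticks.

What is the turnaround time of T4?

3

Gantt: | idle 0-1 | T2 1-6 | T4 6-8 | T5 8-10 | T7 10-11 | T6 11-13 | T3 13-17 | T1 17-23 |
Completion: T1=23  T2=6  T3=17  T4=8  T5=10  T6=13  T7=11
Turnaround(T4) = completion − arrival = 8 − 5 = 3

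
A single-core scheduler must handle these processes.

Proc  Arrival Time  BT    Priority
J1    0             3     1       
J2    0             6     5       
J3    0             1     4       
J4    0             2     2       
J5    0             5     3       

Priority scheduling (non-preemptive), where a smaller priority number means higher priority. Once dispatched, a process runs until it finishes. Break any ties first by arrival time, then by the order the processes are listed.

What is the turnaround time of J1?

Schedule: | J1 0-3 | J4 3-5 | J5 5-10 | J3 10-11 | J2 11-17 |
Completion: J1=3  J2=17  J3=11  J4=5  J5=10
Turnaround (C−A): J1=3  J2=17  J3=11  J4=5  J5=10
Turnaround(J1) = completion − arrival = 3 − 0 = 3

3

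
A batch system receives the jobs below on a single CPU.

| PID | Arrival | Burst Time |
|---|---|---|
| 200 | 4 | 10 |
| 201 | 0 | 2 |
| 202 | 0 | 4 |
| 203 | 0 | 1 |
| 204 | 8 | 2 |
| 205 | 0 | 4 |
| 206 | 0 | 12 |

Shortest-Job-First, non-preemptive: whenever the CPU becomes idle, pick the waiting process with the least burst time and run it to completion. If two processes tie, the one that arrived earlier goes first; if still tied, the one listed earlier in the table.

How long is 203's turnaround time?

Timeline: | 203 0-1 | 201 1-3 | 202 3-7 | 205 7-11 | 204 11-13 | 200 13-23 | 206 23-35 |
Completion: 200=23  201=3  202=7  203=1  204=13  205=11  206=35
Turnaround (C−A): 200=19  201=3  202=7  203=1  204=5  205=11  206=35
Turnaround(203) = completion − arrival = 1 − 0 = 1

1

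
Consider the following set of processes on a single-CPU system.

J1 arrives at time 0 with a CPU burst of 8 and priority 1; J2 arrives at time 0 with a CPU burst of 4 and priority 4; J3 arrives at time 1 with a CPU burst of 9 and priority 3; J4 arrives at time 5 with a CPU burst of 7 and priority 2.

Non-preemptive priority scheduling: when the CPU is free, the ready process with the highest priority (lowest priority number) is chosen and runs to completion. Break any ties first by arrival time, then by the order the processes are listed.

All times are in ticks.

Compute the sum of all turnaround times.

Schedule: | J1 0-8 | J4 8-15 | J3 15-24 | J2 24-28 |
Completion: J1=8  J2=28  J3=24  J4=15
Turnaround (C−A): J1=8  J2=28  J3=23  J4=10
Turnaround = completion − arrival: J1=8, J2=28, J3=23, J4=10
Total turnaround = 8 + 28 + 23 + 10 = 69

69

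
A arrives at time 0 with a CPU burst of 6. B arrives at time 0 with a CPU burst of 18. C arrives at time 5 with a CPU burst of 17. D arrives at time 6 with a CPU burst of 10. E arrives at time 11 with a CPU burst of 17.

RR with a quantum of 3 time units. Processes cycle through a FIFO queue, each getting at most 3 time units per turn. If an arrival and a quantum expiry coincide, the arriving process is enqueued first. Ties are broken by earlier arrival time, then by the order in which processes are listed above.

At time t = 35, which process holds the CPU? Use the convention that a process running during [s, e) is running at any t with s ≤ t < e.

Timeline: | A 0-3 | B 3-6 | A 6-9 | C 9-12 | D 12-15 | B 15-18 | E 18-21 | C 21-24 | D 24-27 | B 27-30 | E 30-33 | C 33-36 | D 36-39 | B 39-42 | E 42-45 | C 45-48 | D 48-49 | B 49-52 | E 52-55 | C 55-58 | B 58-61 | E 61-64 | C 64-66 | E 66-68 |
Completion: A=9  B=61  C=66  D=49  E=68

C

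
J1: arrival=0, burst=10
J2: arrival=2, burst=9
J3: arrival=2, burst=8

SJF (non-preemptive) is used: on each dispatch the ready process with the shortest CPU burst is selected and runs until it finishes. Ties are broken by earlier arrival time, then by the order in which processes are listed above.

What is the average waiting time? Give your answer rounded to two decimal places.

Gantt: | J1 0-10 | J3 10-18 | J2 18-27 |
Completion: J1=10  J2=27  J3=18
Turnaround (C−A): J1=10  J2=25  J3=16
Waiting times: J1=0, J2=16, J3=8
Average waiting = (0+16+8) / 3 = 24/3 = 8.00

8.00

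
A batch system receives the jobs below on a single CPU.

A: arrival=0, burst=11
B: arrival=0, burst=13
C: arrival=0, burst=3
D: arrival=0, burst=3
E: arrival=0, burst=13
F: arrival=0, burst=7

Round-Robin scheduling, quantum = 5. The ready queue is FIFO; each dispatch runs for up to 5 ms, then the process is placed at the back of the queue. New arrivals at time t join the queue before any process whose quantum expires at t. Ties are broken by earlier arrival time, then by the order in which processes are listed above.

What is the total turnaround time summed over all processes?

213

Timeline: | A 0-5 | B 5-10 | C 10-13 | D 13-16 | E 16-21 | F 21-26 | A 26-31 | B 31-36 | E 36-41 | F 41-43 | A 43-44 | B 44-47 | E 47-50 |
Completion: A=44  B=47  C=13  D=16  E=50  F=43
Turnaround (C−A): A=44  B=47  C=13  D=16  E=50  F=43
Turnaround = completion − arrival: A=44, B=47, C=13, D=16, E=50, F=43
Total turnaround = 44 + 47 + 13 + 16 + 50 + 43 = 213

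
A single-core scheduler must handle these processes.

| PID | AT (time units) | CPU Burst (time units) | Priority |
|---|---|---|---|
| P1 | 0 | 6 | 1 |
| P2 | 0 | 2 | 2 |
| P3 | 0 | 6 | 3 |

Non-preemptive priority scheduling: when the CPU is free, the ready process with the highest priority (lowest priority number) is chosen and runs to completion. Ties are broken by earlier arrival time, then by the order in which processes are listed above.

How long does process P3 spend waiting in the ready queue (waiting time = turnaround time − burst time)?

Gantt: | P1 0-6 | P2 6-8 | P3 8-14 |
Completion: P1=6  P2=8  P3=14
Waiting(P3) = turnaround − burst = 14 − 6 = 8

8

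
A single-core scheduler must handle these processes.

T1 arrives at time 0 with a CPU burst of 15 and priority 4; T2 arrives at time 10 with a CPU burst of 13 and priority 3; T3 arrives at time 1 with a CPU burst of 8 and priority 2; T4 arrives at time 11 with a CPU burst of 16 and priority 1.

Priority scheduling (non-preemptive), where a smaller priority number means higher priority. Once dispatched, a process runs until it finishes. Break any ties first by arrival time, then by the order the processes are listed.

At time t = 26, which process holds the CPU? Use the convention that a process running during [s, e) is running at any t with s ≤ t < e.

T4

Gantt: | T1 0-15 | T4 15-31 | T3 31-39 | T2 39-52 |
Completion: T1=15  T2=52  T3=39  T4=31
Turnaround (C−A): T1=15  T2=42  T3=38  T4=20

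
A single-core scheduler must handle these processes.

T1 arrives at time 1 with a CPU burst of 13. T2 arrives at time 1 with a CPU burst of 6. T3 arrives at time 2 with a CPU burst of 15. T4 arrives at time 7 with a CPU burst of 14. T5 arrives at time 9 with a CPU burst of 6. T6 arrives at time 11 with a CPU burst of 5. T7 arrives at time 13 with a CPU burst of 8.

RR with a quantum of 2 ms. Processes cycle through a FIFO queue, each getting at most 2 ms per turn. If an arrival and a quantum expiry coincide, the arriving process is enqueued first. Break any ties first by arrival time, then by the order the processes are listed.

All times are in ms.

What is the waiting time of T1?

Timeline: | idle 0-1 | T1 1-3 | T2 3-5 | T3 5-7 | T1 7-9 | T2 9-11 | T4 11-13 | T3 13-15 | T5 15-17 | T1 17-19 | T6 19-21 | T2 21-23 | T7 23-25 | T4 25-27 | T3 27-29 | T5 29-31 | T1 31-33 | T6 33-35 | T7 35-37 | T4 37-39 | T3 39-41 | T5 41-43 | T1 43-45 | T6 45-46 | T7 46-48 | T4 48-50 | T3 50-52 | T1 52-54 | T7 54-56 | T4 56-58 | T3 58-60 | T1 60-61 | T4 61-63 | T3 63-65 | T4 65-67 | T3 67-68 |
Completion: T1=61  T2=23  T3=68  T4=67  T5=43  T6=46  T7=56
Turnaround (C−A): T1=60  T2=22  T3=66  T4=60  T5=34  T6=35  T7=43
Waiting(T1) = turnaround − burst = 60 − 13 = 47

47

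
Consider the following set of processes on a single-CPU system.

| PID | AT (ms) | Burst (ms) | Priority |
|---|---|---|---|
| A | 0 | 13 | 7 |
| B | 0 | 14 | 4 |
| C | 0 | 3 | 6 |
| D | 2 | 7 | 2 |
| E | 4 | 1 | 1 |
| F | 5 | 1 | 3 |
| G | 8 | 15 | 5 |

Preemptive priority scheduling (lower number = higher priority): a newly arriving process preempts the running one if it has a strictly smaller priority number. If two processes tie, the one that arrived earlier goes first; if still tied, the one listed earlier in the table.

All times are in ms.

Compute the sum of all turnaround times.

Gantt: | B 0-2 | D 2-4 | E 4-5 | D 5-10 | F 10-11 | B 11-23 | G 23-38 | C 38-41 | A 41-54 |
Completion: A=54  B=23  C=41  D=10  E=5  F=11  G=38
Turnaround (C−A): A=54  B=23  C=41  D=8  E=1  F=6  G=30
Turnaround = completion − arrival: A=54, B=23, C=41, D=8, E=1, F=6, G=30
Total turnaround = 54 + 23 + 41 + 8 + 1 + 6 + 30 = 163

163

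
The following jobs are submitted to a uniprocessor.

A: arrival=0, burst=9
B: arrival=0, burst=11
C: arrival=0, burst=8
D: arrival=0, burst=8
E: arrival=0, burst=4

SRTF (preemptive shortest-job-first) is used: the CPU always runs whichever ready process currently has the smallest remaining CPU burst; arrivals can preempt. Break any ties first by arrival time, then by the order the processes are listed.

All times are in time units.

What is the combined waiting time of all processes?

Gantt: | E 0-4 | C 4-12 | D 12-20 | A 20-29 | B 29-40 |
Completion: A=29  B=40  C=12  D=20  E=4
Waiting = turnaround − burst: A=20, B=29, C=4, D=12, E=0
Total waiting = 20 + 29 + 4 + 12 + 0 = 65

65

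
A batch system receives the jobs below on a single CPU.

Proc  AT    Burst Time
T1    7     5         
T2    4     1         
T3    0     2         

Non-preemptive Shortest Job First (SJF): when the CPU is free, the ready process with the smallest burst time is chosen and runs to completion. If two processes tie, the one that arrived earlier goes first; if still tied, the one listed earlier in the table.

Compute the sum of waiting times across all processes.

Schedule: | T3 0-2 | idle 2-4 | T2 4-5 | idle 5-7 | T1 7-12 |
Completion: T1=12  T2=5  T3=2
Turnaround (C−A): T1=5  T2=1  T3=2
Waiting = turnaround − burst: T1=0, T2=0, T3=0
Total waiting = 0 + 0 + 0 = 0

0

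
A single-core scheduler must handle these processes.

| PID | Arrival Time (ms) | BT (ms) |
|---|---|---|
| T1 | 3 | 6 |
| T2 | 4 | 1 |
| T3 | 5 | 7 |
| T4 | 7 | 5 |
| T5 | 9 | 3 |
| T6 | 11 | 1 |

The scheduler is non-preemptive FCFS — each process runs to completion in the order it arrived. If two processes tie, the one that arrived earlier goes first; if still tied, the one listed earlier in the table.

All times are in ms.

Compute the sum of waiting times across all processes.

Timeline: | idle 0-3 | T1 3-9 | T2 9-10 | T3 10-17 | T4 17-22 | T5 22-25 | T6 25-26 |
Completion: T1=9  T2=10  T3=17  T4=22  T5=25  T6=26
Waiting = turnaround − burst: T1=0, T2=5, T3=5, T4=10, T5=13, T6=14
Total waiting = 0 + 5 + 5 + 10 + 13 + 14 = 47

47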